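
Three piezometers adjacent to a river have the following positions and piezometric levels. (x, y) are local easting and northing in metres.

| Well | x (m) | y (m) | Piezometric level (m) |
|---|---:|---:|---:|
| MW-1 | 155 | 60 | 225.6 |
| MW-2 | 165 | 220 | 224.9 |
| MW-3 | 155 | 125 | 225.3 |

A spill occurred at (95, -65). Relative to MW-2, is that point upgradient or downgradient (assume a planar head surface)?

With h = a·x + b·y + c and MW-1 as origin, the differences give:
  10·a + 160·b = -0.7
  0·a + 65·b = -0.3
Eliminate b (×65 and ×160, subtract): 650·a = 2.50 → a = ∂h/∂x = +0.003846
Back-substitute: b = ∂h/∂y = -0.004615.
Head at (95, -65) = 225.6 + (+0.003846)·(-60) + (-0.004615)·(-125) = 225.95 m.
That is higher than the 224.9 m at MW-2, so the point is upgradient.

upgradient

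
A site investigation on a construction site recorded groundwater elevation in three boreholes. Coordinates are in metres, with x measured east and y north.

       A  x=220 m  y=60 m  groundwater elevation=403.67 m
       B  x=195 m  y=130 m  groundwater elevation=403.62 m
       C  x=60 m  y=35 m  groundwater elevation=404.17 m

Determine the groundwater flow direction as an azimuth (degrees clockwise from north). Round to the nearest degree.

With h = a·x + b·y + c and A as origin, the differences give:
  (-25)·a + 70·b = -0.05
  (-160)·a + (-25)·b = +0.50
Eliminate b (×(-25) and ×70, subtract): 11825·a = -33.750 → a = ∂h/∂x = -0.002854
Back-substitute: b = ∂h/∂y = -0.001734.
Flow direction (−∇h) has components (+0.002854 E, +0.001734 N).
Azimuth = atan2(E, N) = atan2(+0.002854, +0.001734) = 58.7° ≈ 059°.

059°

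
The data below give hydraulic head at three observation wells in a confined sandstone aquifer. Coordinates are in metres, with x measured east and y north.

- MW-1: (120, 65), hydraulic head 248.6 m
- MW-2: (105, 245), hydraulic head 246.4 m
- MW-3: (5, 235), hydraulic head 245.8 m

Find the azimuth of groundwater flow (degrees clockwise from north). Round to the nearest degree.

Taking MW-1 as reference: MW-2−MW-1 = (-15, 180, -2.2); MW-3−MW-1 = (-115, 170, -2.8).
Determinant of the coordinate differences = (-15)·170 − (-115)·180 = 18150.
∂h/∂x = [(-2.2)·170 − (-2.8)·180] / 18150 = +0.007163
∂h/∂y = [(-15)·(-2.8) − (-115)·(-2.2)] / 18150 = -0.01163
Flow direction (−∇h) has components (-0.007163 E, +0.01163 N).
Azimuth = atan2(E, N) = atan2(-0.007163, +0.01163) = 328.4° ≈ 328°.

328°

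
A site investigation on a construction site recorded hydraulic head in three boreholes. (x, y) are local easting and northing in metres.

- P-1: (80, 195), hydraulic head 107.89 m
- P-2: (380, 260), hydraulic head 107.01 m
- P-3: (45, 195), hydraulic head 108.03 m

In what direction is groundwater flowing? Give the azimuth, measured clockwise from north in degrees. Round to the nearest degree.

Three-point gradient (reference P-1): Δ to P-2 = (300, 65, -0.88), Δ to P-3 = (-35, 0, +0.14).
∂h/∂x = -0.004000, ∂h/∂y = +0.004923 (det = 2275).
Flow direction (−∇h) has components (+0.004000 E, -0.004923 N).
Azimuth = atan2(E, N) = atan2(+0.004000, -0.004923) = 140.9° ≈ 141°.

141°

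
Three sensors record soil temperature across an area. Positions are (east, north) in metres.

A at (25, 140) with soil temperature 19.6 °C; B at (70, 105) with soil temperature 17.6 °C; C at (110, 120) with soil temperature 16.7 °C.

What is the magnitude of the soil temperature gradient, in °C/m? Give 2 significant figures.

0.035 °C/m

Taking A as reference: B−A = (45, -35, -2.0); C−A = (85, -20, -2.9).
Solve a·Δx + b·Δy = ΔT: det = 45·(-20) − 85·(-35) = 2075.
∂T/∂x = [(-2.0)·(-20) − (-2.9)·(-35)] / 2075 = -0.02964
∂T/∂y = [45·(-2.9) − 85·(-2.0)] / 2075 = +0.01904
|∇f| = √(-0.02964² + 0.01904²) = 0.03523 °C/m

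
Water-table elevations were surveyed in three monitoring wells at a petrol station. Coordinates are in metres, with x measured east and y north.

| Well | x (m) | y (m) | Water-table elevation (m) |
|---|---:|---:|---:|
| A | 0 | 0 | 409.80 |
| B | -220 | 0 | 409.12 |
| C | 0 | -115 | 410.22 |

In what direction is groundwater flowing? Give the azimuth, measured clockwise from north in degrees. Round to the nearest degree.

∂h/∂x = (409.12 − 409.80) / (-220 − 0) = +0.003091
∂h/∂y = (410.22 − 409.80) / (-115 − 0) = -0.003652
Flow direction (−∇h) has components (-0.003091 E, +0.003652 N).
Azimuth = atan2(E, N) = atan2(-0.003091, +0.003652) = 319.8° ≈ 320°.

320°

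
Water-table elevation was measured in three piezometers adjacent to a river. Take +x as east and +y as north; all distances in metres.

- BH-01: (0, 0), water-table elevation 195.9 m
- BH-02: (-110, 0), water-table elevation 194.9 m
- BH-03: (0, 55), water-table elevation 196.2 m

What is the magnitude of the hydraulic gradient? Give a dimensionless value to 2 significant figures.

∂h/∂x = (194.9 − 195.9) / (-110 − 0) = +0.009091
∂h/∂y = (196.2 − 195.9) / (55 − 0) = +0.005455
|∇h| = √(0.009091² + 0.005455²) = 0.0106

0.011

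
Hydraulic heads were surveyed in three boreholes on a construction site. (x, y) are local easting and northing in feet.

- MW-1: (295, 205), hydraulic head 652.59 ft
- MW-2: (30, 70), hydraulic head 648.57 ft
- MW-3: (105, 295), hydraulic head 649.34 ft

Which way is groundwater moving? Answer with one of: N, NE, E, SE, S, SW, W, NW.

W

Differences from MW-1: to MW-2 (Δx, Δy, Δh) = (-265, -135, -4.02); to MW-3 = (-190, 90, -3.25).
Solve a·Δx + b·Δy = Δh: det = (-265)·90 − (-190)·(-135) = -49500.
∂h/∂x = [(-4.02)·90 − (-3.25)·(-135)] / -49500 = +0.01617
∂h/∂y = [(-265)·(-3.25) − (-190)·(-4.02)] / -49500 = -0.001969
Flow = −∇h = (-0.01617 east, +0.001969 north), which points west.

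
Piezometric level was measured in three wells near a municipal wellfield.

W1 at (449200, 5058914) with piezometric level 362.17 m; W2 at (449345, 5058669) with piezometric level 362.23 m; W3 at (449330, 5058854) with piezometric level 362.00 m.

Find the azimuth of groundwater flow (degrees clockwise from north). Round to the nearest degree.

054°

Taking W1 as reference: W2−W1 = (145, -245, +0.06); W3−W1 = (130, -60, -0.17).
Solve a·Δx + b·Δy = Δh: det = 145·(-60) − 130·(-245) = 23150.
∂h/∂x = [(+0.06)·(-60) − (-0.17)·(-245)] / 23150 = -0.001955
∂h/∂y = [145·(-0.17) − 130·(+0.06)] / 23150 = -0.001402
Flow direction (−∇h) has components (+0.001955 E, +0.001402 N).
Azimuth = atan2(E, N) = atan2(+0.001955, +0.001402) = 54.4° ≈ 054°.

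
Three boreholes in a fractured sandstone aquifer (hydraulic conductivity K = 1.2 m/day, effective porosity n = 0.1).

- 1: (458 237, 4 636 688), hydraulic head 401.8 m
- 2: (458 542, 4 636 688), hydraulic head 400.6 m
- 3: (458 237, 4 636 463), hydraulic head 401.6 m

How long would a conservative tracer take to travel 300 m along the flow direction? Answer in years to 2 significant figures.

∂h/∂x = (400.6 − 401.8) / (458542 − 458237) = -0.003934
∂h/∂y = (401.6 − 401.8) / (4636463 − 4636688) = +0.0008889
|∇h| = √(-0.003934² + 0.0008889²) = 0.004033
Seepage velocity v = K·i/n = 1.2 × 0.004033 / 0.1 = 0.0484 m/day.
t = 300 / 0.0484 = 6198 days = 17 years.

17 years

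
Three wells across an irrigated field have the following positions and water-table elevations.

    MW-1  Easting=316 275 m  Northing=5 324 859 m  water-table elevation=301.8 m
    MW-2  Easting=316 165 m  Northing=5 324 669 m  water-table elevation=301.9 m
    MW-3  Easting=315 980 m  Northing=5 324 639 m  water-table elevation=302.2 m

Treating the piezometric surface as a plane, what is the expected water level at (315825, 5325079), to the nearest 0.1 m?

302.7 m

With h = a·x + b·y + c and MW-1 as origin, the differences give:
  (-110)·a + (-190)·b = +0.1
  (-295)·a + (-220)·b = +0.4
Eliminate b (×(-220) and ×(-190), subtract): -31850·a = 54.00 → a = ∂h/∂x = -0.001695
Back-substitute: b = ∂h/∂y = +0.0004553.
h(315825, 5325079) = 301.8 + (-0.001695)·(-450) + (+0.0004553)·(220) = 301.8 +0.763 +0.100 = 302.663 m.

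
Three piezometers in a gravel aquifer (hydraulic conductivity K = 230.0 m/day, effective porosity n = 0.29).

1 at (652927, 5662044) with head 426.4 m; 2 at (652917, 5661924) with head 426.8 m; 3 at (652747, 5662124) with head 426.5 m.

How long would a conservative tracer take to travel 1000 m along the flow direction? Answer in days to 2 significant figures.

340 days

With h = a·x + b·y + c and 1 as origin, the differences give:
  (-10)·a + (-120)·b = +0.4
  (-180)·a + 80·b = +0.1
Eliminate b (×80 and ×(-120), subtract): -22400·a = 44.00 → a = ∂h/∂x = -0.001964
Back-substitute: b = ∂h/∂y = -0.003170.
|∇h| = √(-0.001964² + -0.003170²) = 0.003729
Seepage velocity v = K·i/n = 230.0 × 0.003729 / 0.29 = 2.957 m/day.
t = 1000 / 2.957 = 338.2 days.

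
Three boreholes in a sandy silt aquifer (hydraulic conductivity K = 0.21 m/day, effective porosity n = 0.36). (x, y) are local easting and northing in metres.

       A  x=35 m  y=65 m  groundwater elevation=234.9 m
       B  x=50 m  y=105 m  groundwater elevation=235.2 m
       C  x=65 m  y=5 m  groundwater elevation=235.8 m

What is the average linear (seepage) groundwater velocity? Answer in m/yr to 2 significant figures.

5.5 m/yr

Three-point gradient (reference A): Δ to B = (15, 40, +0.3), Δ to C = (30, -60, +0.9).
∂h/∂x = +0.02571, ∂h/∂y = -0.002143 (det = -2100).
|∇h| = √(0.02571² + -0.002143²) = 0.0258
Seepage velocity v = K·i/n = 0.21 × 0.0258 / 0.36 = 0.01505 m/day = 5.497 m/yr.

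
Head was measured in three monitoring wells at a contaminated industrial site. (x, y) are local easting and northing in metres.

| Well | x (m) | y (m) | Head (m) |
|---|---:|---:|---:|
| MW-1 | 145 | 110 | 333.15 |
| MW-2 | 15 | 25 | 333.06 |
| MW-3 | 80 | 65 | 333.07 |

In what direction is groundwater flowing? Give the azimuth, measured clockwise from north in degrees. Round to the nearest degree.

149°

Differences from MW-1: to MW-2 (Δx, Δy, Δh) = (-130, -85, -0.09); to MW-3 = (-65, -45, -0.08).
Solve a·Δx + b·Δy = Δh: det = (-130)·(-45) − (-65)·(-85) = 325.
∂h/∂x = [(-0.09)·(-45) − (-0.08)·(-85)] / 325 = -0.008462
∂h/∂y = [(-130)·(-0.08) − (-65)·(-0.09)] / 325 = +0.01400
Flow direction (−∇h) has components (+0.008462 E, -0.01400 N).
Azimuth = atan2(E, N) = atan2(+0.008462, -0.01400) = 148.9° ≈ 149°.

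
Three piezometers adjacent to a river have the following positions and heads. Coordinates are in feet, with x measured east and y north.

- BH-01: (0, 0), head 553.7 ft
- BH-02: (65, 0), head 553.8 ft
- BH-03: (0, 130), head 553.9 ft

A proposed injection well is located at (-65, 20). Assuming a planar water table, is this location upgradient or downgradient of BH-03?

downgradient

∂h/∂x = (553.8 − 553.7) / (65 − 0) = +0.001538
∂h/∂y = (553.9 − 553.7) / (130 − 0) = +0.001538
Head at (-65, 20) = 553.7 + (+0.001538)·(-65) + (+0.001538)·(20) = 553.63 ft.
That is lower than the 553.9 ft at BH-03, so the point is downgradient.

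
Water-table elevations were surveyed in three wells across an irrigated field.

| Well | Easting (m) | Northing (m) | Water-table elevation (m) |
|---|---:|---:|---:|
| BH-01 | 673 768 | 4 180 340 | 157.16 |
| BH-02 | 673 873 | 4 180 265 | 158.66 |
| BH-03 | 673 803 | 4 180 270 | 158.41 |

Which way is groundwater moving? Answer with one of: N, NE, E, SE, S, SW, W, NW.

With h = a·x + b·y + c and BH-01 as origin, the differences give:
  105·a + (-75)·b = +1.50
  35·a + (-70)·b = +1.25
Eliminate b (×(-70) and ×(-75), subtract): -4725·a = -11.250 → a = ∂h/∂x = +0.002381
Back-substitute: b = ∂h/∂y = -0.01667.
Flow = −∇h = (-0.002381 east, +0.01667 north), which points north.

N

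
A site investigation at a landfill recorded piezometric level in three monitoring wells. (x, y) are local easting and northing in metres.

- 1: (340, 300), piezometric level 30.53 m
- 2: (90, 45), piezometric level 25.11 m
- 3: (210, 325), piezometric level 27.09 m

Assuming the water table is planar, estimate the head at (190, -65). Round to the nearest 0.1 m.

28.1 m

Differences from 1: to 2 (Δx, Δy, Δh) = (-250, -255, -5.42); to 3 = (-130, 25, -3.44).
Solve a·Δx + b·Δy = Δh: det = (-250)·25 − (-130)·(-255) = -39400.
∂h/∂x = [(-5.42)·25 − (-3.44)·(-255)] / -39400 = +0.02570
∂h/∂y = [(-250)·(-3.44) − (-130)·(-5.42)] / -39400 = -0.003944
h(190, -65) = 30.53 + (+0.02570)·(-150) + (-0.003944)·(-365) = 30.53 -3.855 +1.440 = 28.114 m.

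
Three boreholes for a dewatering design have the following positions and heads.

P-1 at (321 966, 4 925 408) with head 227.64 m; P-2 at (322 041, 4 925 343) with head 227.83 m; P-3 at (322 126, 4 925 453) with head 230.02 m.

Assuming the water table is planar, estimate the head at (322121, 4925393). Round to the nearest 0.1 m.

229.3 m

With h = a·x + b·y + c and P-1 as origin, the differences give:
  75·a + (-65)·b = +0.19
  160·a + 45·b = +2.38
Eliminate b (×45 and ×(-65), subtract): 13775·a = 163.250 → a = ∂h/∂x = +0.01185
Back-substitute: b = ∂h/∂y = +0.01075.
h(322121, 4925393) = 227.64 + (+0.01185)·(155) + (+0.01075)·(-15) = 227.64 +1.837 -0.161 = 229.316 m.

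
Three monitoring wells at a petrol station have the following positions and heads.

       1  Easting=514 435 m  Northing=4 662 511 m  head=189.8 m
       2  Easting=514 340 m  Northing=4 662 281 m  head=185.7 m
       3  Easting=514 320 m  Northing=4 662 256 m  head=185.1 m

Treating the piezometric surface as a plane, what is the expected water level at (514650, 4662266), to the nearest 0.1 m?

Three-point gradient (reference 1): Δ to 2 = (-95, -230, -4.1), Δ to 3 = (-115, -255, -4.7).
∂h/∂x = +0.01596, ∂h/∂y = +0.01124 (det = -2225).
h(514650, 4662266) = 189.8 + (+0.01596)·(215) + (+0.01124)·(-245) = 189.8 +3.430 -2.753 = 190.478 m.

190.5 m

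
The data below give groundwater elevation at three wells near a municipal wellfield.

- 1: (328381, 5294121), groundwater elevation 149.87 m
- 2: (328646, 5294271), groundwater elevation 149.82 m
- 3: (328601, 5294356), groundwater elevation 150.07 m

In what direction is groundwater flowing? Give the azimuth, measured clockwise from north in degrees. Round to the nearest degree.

147°

With h = a·x + b·y + c and 1 as origin, the differences give:
  265·a + 150·b = -0.05
  220·a + 235·b = +0.20
Eliminate b (×235 and ×150, subtract): 29275·a = -41.750 → a = ∂h/∂x = -0.001426
Back-substitute: b = ∂h/∂y = +0.002186.
Flow direction (−∇h) has components (+0.001426 E, -0.002186 N).
Azimuth = atan2(E, N) = atan2(+0.001426, -0.002186) = 146.9° ≈ 147°.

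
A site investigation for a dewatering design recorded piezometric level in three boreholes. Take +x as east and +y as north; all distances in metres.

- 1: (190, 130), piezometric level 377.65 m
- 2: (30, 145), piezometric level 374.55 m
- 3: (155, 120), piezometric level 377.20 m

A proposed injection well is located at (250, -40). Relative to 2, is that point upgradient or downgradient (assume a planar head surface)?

upgradient

Differences from 1: to 2 (Δx, Δy, Δh) = (-160, 15, -3.10); to 3 = (-35, -10, -0.45).
Determinant of the coordinate differences = (-160)·(-10) − (-35)·15 = 2125.
∂h/∂x = [(-3.10)·(-10) − (-0.45)·15] / 2125 = +0.01776
∂h/∂y = [(-160)·(-0.45) − (-35)·(-3.10)] / 2125 = -0.01718
Head at (250, -40) = 377.65 + (+0.01776)·(60) + (-0.01718)·(-170) = 381.64 m.
That is higher than the 374.55 m at 2, so the point is upgradient.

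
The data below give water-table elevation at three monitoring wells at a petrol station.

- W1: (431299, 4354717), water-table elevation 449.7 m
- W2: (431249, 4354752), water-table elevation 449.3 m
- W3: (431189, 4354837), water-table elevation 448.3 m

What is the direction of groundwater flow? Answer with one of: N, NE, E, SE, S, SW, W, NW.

Differences from W1: to W2 (Δx, Δy, Δh) = (-50, 35, -0.4); to W3 = (-110, 120, -1.4).
Solve a·Δx + b·Δy = Δh: det = (-50)·120 − (-110)·35 = -2150.
∂h/∂x = [(-0.4)·120 − (-1.4)·35] / -2150 = -0.0004651
∂h/∂y = [(-50)·(-1.4) − (-110)·(-0.4)] / -2150 = -0.01209
Flow = −∇h = (+0.0004651 east, +0.01209 north), which points north.

N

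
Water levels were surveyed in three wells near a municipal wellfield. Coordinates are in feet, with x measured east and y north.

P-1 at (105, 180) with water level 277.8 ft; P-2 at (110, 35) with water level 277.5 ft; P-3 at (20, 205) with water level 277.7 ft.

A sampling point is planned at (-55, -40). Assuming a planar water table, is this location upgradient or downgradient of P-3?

downgradient

Three-point gradient (reference P-1): Δ to P-2 = (5, -145, -0.3), Δ to P-3 = (-85, 25, -0.1).
∂h/∂x = +0.001803, ∂h/∂y = +0.002131 (det = -12200).
Head at (-55, -40) = 277.8 + (+0.001803)·(-160) + (+0.002131)·(-220) = 277.04 ft.
That is lower than the 277.7 ft at P-3, so the point is downgradient.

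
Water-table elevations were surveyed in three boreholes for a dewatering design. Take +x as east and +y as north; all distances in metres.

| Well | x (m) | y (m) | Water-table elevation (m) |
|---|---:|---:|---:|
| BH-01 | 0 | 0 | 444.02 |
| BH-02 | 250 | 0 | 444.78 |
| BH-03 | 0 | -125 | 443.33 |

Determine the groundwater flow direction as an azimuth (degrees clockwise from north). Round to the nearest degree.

209°

∂h/∂x = (444.78 − 444.02) / (250 − 0) = +0.003040
∂h/∂y = (443.33 − 444.02) / (-125 − 0) = +0.005520
Flow direction (−∇h) has components (-0.003040 E, -0.005520 N).
Azimuth = atan2(E, N) = atan2(-0.003040, -0.005520) = 208.8° ≈ 209°.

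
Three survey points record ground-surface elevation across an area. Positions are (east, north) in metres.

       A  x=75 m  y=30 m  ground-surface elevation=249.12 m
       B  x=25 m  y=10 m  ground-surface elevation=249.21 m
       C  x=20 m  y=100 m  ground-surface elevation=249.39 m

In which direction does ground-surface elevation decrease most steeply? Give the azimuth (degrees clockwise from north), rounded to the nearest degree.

Three-point gradient (reference A): Δ to B = (-50, -20, +0.09), Δ to C = (-55, 70, +0.27).
∂z/∂x = -0.002543, ∂z/∂y = +0.001859 (det = -4600).
Steepest decrease is along −∇f: components (+0.002543 E, -0.001859 N).
Azimuth = atan2(+0.002543, -0.001859) = 126.2° ≈ 126°.

126°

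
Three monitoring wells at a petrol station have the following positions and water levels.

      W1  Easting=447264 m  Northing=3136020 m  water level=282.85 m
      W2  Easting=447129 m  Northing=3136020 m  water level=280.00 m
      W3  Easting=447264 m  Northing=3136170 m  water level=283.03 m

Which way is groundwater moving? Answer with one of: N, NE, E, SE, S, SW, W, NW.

W

∂h/∂x = (280.00 − 282.85) / (447129 − 447264) = +0.02111
∂h/∂y = (283.03 − 282.85) / (3136170 − 3136020) = +0.001200
Flow = −∇h = (-0.02111 east, -0.001200 north), which points west.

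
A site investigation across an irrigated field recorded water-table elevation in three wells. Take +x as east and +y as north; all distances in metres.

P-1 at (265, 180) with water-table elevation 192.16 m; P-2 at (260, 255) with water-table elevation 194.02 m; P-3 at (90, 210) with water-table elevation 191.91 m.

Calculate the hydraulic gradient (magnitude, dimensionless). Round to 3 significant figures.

0.0258

Differences from P-1: to P-2 (Δx, Δy, Δh) = (-5, 75, +1.86); to P-3 = (-175, 30, -0.25).
Solve a·Δx + b·Δy = Δh: det = (-5)·30 − (-175)·75 = 12975.
∂h/∂x = [(+1.86)·30 − (-0.25)·75] / 12975 = +0.005746
∂h/∂y = [(-5)·(-0.25) − (-175)·(+1.86)] / 12975 = +0.02518
|∇h| = √(0.005746² + 0.02518²) = 0.02583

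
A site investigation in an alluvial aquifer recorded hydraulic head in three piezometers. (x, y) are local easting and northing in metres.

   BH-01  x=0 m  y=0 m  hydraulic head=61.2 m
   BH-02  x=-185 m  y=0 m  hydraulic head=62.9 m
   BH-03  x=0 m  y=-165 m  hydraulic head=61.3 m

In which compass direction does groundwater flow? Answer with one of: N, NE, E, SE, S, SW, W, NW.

∂h/∂x = (62.9 − 61.2) / (-185 − 0) = -0.009189
∂h/∂y = (61.3 − 61.2) / (-165 − 0) = -0.0006061
Flow = −∇h = (+0.009189 east, +0.0006061 north), which points east.

E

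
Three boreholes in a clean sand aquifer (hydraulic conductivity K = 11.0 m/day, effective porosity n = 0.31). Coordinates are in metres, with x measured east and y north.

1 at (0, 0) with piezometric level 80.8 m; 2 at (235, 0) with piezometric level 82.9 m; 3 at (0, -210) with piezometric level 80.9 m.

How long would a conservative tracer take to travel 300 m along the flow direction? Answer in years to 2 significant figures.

∂h/∂x = (82.9 − 80.8) / (235 − 0) = +0.008936
∂h/∂y = (80.9 − 80.8) / (-210 − 0) = -0.0004762
|∇h| = √(0.008936² + -0.0004762²) = 0.008949
Seepage velocity v = K·i/n = 11.0 × 0.008949 / 0.31 = 0.3175 m/day.
t = 300 / 0.3175 = 944.9 days = 2.59 years.

2.6 years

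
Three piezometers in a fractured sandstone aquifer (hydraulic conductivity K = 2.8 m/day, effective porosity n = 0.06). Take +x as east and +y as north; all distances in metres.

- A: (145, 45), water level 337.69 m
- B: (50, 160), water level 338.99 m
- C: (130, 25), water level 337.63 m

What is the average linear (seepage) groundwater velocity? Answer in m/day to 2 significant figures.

Taking A as reference: B−A = (-95, 115, +1.30); C−A = (-15, -20, -0.06).
Determinant of the coordinate differences = (-95)·(-20) − (-15)·115 = 3625.
∂h/∂x = [(+1.30)·(-20) − (-0.06)·115] / 3625 = -0.005269
∂h/∂y = [(-95)·(-0.06) − (-15)·(+1.30)] / 3625 = +0.006952
|∇h| = √(-0.005269² + 0.006952²) = 0.008723
Seepage velocity v = K·i/n = 2.8 × 0.008723 / 0.06 = 0.4071 m/day.

0.41 m/day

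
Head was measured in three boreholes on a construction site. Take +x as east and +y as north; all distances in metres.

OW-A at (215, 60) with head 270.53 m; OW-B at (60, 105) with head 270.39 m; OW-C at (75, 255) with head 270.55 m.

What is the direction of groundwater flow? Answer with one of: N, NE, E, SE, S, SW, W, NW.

SW

Differences from OW-A: to OW-B (Δx, Δy, Δh) = (-155, 45, -0.14); to OW-C = (-140, 195, +0.02).
Determinant of the coordinate differences = (-155)·195 − (-140)·45 = -23925.
∂h/∂x = [(-0.14)·195 − (+0.02)·45] / -23925 = +0.001179
∂h/∂y = [(-155)·(+0.02) − (-140)·(-0.14)] / -23925 = +0.0009488
Flow = −∇h = (-0.001179 east, -0.0009488 north), which points southwest.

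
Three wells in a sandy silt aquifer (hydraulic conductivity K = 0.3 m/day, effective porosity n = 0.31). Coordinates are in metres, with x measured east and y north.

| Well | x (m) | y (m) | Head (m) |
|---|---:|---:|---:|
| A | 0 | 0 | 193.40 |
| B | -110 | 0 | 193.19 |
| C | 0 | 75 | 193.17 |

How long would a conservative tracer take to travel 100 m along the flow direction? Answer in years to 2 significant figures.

78 years

∂h/∂x = (193.19 − 193.40) / (-110 − 0) = +0.001909
∂h/∂y = (193.17 − 193.40) / (75 − 0) = -0.003067
|∇h| = √(0.001909² + -0.003067²) = 0.003613
Seepage velocity v = K·i/n = 0.3 × 0.003613 / 0.31 = 0.003496 m/day.
t = 100 / 0.003496 = 2.86e+04 days = 78.3 years.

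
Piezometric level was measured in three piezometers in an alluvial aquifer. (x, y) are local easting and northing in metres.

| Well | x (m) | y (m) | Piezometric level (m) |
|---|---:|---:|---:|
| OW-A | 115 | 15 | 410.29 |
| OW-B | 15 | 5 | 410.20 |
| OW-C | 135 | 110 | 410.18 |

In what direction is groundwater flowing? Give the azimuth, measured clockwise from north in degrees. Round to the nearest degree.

Three-point gradient (reference OW-A): Δ to OW-B = (-100, -10, -0.09), Δ to OW-C = (20, 95, -0.11).
∂h/∂x = +0.001038, ∂h/∂y = -0.001376 (det = -9300).
Flow direction (−∇h) has components (-0.001038 E, +0.001376 N).
Azimuth = atan2(E, N) = atan2(-0.001038, +0.001376) = 323.0° ≈ 323°.

323°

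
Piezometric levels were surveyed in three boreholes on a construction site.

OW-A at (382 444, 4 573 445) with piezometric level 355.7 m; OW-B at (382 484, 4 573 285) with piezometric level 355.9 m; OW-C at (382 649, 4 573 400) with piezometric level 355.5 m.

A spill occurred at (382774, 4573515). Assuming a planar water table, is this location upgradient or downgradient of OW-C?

downgradient

Taking OW-A as reference: OW-B−OW-A = (40, -160, +0.2); OW-C−OW-A = (205, -45, -0.2).
Determinant of the coordinate differences = 40·(-45) − 205·(-160) = 31000.
∂h/∂x = [(+0.2)·(-45) − (-0.2)·(-160)] / 31000 = -0.001323
∂h/∂y = [40·(-0.2) − 205·(+0.2)] / 31000 = -0.001581
Head at (382774, 4573515) = 355.7 + (-0.001323)·(330) + (-0.001581)·(70) = 355.15 m.
That is lower than the 355.5 m at OW-C, so the point is downgradient.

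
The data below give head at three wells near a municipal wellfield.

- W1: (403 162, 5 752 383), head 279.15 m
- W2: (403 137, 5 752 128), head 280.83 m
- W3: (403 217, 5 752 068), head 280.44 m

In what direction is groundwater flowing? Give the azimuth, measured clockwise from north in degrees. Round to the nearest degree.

058°

With h = a·x + b·y + c and W1 as origin, the differences give:
  (-25)·a + (-255)·b = +1.68
  55·a + (-315)·b = +1.29
Eliminate b (×(-315) and ×(-255), subtract): 21900·a = -200.250 → a = ∂h/∂x = -0.009144
Back-substitute: b = ∂h/∂y = -0.005692.
Flow direction (−∇h) has components (+0.009144 E, +0.005692 N).
Azimuth = atan2(E, N) = atan2(+0.009144, +0.005692) = 58.1° ≈ 058°.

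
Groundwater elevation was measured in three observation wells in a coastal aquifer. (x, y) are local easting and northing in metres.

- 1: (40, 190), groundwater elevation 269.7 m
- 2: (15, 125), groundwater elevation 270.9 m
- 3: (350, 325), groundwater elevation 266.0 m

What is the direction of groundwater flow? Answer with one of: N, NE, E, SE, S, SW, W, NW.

Three-point gradient (reference 1): Δ to 2 = (-25, -65, +1.2), Δ to 3 = (310, 135, -3.7).
∂h/∂x = -0.004680, ∂h/∂y = -0.01666 (det = 16775).
Flow = −∇h = (+0.004680 east, +0.01666 north), which points north.

N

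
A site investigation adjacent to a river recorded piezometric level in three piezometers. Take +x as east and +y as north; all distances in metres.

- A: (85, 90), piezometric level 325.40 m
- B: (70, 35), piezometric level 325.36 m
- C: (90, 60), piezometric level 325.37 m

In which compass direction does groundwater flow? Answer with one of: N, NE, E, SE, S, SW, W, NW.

Taking A as reference: B−A = (-15, -55, -0.04); C−A = (5, -30, -0.03).
Determinant of the coordinate differences = (-15)·(-30) − 5·(-55) = 725.
∂h/∂x = [(-0.04)·(-30) − (-0.03)·(-55)] / 725 = -0.0006207
∂h/∂y = [(-15)·(-0.03) − 5·(-0.04)] / 725 = +0.0008966
Flow = −∇h = (+0.0006207 east, -0.0008966 north), which points southeast.

SE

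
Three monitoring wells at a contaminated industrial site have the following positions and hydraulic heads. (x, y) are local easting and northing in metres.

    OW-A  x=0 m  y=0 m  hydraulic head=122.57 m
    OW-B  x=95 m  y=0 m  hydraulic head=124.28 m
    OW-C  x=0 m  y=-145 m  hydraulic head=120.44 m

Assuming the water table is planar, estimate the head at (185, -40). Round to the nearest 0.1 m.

125.3 m

∂h/∂x = (124.28 − 122.57) / (95 − 0) = +0.01800
∂h/∂y = (120.44 − 122.57) / (-145 − 0) = +0.01469
h(185, -40) = 122.57 + (+0.01800)·(185) + (+0.01469)·(-40) = 122.57 +3.330 -0.588 = 125.312 m.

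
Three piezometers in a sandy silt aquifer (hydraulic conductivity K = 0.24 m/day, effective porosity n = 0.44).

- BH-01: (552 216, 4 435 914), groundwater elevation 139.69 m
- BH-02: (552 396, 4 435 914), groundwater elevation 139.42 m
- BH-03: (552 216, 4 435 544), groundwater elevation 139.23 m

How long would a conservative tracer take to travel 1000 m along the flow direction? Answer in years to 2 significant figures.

∂h/∂x = (139.42 − 139.69) / (552396 − 552216) = -0.001500
∂h/∂y = (139.23 − 139.69) / (4435544 − 4435914) = +0.001243
|∇h| = √(-0.001500² + 0.001243²) = 0.001948
Seepage velocity v = K·i/n = 0.24 × 0.001948 / 0.44 = 0.001063 m/day.
t = 1000 / 0.001063 = 9.407e+05 days = 2.58e+03 years.

2600 years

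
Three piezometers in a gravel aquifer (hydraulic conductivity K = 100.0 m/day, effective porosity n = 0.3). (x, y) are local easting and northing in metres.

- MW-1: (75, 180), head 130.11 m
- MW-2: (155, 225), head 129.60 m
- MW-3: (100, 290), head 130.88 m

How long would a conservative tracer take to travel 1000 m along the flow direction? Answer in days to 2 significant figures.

Taking MW-1 as reference: MW-2−MW-1 = (80, 45, -0.51); MW-3−MW-1 = (25, 110, +0.77).
Determinant of the coordinate differences = 80·110 − 25·45 = 7675.
∂h/∂x = [(-0.51)·110 − (+0.77)·45] / 7675 = -0.01182
∂h/∂y = [80·(+0.77) − 25·(-0.51)] / 7675 = +0.009687
|∇h| = √(-0.01182² + 0.009687²) = 0.01528
Seepage velocity v = K·i/n = 100.0 × 0.01528 / 0.3 = 5.093 m/day.
t = 1000 / 5.093 = 196.3 days.

200 days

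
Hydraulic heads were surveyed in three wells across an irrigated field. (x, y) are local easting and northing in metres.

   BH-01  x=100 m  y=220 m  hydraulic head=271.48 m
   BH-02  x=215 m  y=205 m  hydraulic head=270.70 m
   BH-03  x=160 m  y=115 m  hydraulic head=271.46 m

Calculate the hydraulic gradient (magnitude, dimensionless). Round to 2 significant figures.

0.0083

Taking BH-01 as reference: BH-02−BH-01 = (115, -15, -0.78); BH-03−BH-01 = (60, -105, -0.02).
Determinant of the coordinate differences = 115·(-105) − 60·(-15) = -11175.
∂h/∂x = [(-0.78)·(-105) − (-0.02)·(-15)] / -11175 = -0.007302
∂h/∂y = [115·(-0.02) − 60·(-0.78)] / -11175 = -0.003982
|∇h| = √(-0.007302² + -0.003982²) = 0.008317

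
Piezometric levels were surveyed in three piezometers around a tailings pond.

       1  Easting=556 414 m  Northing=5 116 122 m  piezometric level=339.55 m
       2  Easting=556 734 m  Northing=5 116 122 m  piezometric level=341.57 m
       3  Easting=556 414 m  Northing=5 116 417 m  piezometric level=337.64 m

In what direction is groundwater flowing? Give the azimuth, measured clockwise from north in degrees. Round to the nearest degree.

316°

∂h/∂x = (341.57 − 339.55) / (556734 − 556414) = +0.006312
∂h/∂y = (337.64 − 339.55) / (5116417 − 5116122) = -0.006475
Flow direction (−∇h) has components (-0.006312 E, +0.006475 N).
Azimuth = atan2(E, N) = atan2(-0.006312, +0.006475) = 315.7° ≈ 316°.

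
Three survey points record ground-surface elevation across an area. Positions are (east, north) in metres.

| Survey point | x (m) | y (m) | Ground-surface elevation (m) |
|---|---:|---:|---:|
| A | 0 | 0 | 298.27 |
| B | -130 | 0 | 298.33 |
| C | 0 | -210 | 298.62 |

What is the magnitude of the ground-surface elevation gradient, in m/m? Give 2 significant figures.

∂z/∂x = (298.33 − 298.27) / (-130 − 0) = -0.0004615
∂z/∂y = (298.62 − 298.27) / (-210 − 0) = -0.001667
|∇f| = √(-0.0004615² + -0.001667²) = 0.00173 m/m

0.0017 m/m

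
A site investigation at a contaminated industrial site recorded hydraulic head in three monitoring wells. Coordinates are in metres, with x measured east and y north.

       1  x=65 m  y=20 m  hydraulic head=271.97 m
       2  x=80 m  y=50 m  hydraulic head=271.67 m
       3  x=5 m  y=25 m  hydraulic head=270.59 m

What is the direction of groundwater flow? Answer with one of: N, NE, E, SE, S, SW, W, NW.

Taking 1 as reference: 2−1 = (15, 30, -0.30); 3−1 = (-60, 5, -1.38).
Solve a·Δx + b·Δy = Δh: det = 15·5 − (-60)·30 = 1875.
∂h/∂x = [(-0.30)·5 − (-1.38)·30] / 1875 = +0.02128
∂h/∂y = [15·(-1.38) − (-60)·(-0.30)] / 1875 = -0.02064
Flow = −∇h = (-0.02128 east, +0.02064 north), which points northwest.

NW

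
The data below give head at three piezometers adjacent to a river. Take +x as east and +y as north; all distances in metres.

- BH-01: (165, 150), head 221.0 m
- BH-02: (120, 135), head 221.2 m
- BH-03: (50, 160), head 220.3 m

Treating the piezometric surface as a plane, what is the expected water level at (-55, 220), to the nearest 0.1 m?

With h = a·x + b·y + c and BH-01 as origin, the differences give:
  (-45)·a + (-15)·b = +0.2
  (-115)·a + 10·b = -0.7
Eliminate b (×10 and ×(-15), subtract): -2175·a = -8.50 → a = ∂h/∂x = +0.003908
Back-substitute: b = ∂h/∂y = -0.02506.
h(-55, 220) = 221.0 + (+0.003908)·(-220) + (-0.02506)·(70) = 221.0 -0.860 -1.754 = 218.386 m.

218.4 m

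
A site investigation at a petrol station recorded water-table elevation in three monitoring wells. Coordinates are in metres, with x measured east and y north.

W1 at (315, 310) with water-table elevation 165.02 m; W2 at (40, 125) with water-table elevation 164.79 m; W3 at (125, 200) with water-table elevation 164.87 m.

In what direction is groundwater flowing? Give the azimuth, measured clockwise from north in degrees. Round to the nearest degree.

225°

Differences from W1: to W2 (Δx, Δy, Δh) = (-275, -185, -0.23); to W3 = (-190, -110, -0.15).
Solve a·Δx + b·Δy = Δh: det = (-275)·(-110) − (-190)·(-185) = -4900.
∂h/∂x = [(-0.23)·(-110) − (-0.15)·(-185)] / -4900 = +0.0005000
∂h/∂y = [(-275)·(-0.15) − (-190)·(-0.23)] / -4900 = +0.0005000
Flow direction (−∇h) has components (-0.0005000 E, -0.0005000 N).
Azimuth = atan2(E, N) = atan2(-0.0005000, -0.0005000) = 225.0° ≈ 225°.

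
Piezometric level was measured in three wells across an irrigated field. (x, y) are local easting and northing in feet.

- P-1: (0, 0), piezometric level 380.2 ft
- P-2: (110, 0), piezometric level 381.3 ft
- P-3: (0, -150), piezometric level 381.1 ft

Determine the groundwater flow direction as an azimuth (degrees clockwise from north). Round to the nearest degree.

301°

∂h/∂x = (381.3 − 380.2) / (110 − 0) = +0.01000
∂h/∂y = (381.1 − 380.2) / (-150 − 0) = -0.006000
Flow direction (−∇h) has components (-0.01000 E, +0.006000 N).
Azimuth = atan2(E, N) = atan2(-0.01000, +0.006000) = 301.0° ≈ 301°.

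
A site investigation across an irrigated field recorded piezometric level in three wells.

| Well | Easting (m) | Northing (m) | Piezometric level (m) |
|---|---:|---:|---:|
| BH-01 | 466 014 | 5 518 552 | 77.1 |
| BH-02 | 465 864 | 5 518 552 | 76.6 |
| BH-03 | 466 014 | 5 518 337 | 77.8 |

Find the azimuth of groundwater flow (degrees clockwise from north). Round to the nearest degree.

314°

∂h/∂x = (76.6 − 77.1) / (465864 − 466014) = +0.003333
∂h/∂y = (77.8 − 77.1) / (5518337 − 5518552) = -0.003256
Flow direction (−∇h) has components (-0.003333 E, +0.003256 N).
Azimuth = atan2(E, N) = atan2(-0.003333, +0.003256) = 314.3° ≈ 314°.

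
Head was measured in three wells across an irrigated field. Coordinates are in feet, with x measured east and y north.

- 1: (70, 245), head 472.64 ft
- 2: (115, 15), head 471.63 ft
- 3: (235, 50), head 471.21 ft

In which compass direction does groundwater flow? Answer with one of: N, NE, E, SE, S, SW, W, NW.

Taking 1 as reference: 2−1 = (45, -230, -1.01); 3−1 = (165, -195, -1.43).
Solve a·Δx + b·Δy = Δh: det = 45·(-195) − 165·(-230) = 29175.
∂h/∂x = [(-1.01)·(-195) − (-1.43)·(-230)] / 29175 = -0.004523
∂h/∂y = [45·(-1.43) − 165·(-1.01)] / 29175 = +0.003506
Flow = −∇h = (+0.004523 east, -0.003506 north), which points southeast.

SE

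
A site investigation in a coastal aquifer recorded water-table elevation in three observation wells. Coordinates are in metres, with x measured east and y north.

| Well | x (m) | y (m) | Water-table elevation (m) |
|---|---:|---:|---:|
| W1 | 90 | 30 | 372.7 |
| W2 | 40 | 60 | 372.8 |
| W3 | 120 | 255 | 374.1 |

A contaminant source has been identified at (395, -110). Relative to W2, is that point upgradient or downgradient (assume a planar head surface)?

downgradient

Differences from W1: to W2 (Δx, Δy, Δh) = (-50, 30, +0.1); to W3 = (30, 225, +1.4).
Determinant of the coordinate differences = (-50)·225 − 30·30 = -12150.
∂h/∂x = [(+0.1)·225 − (+1.4)·30] / -12150 = +0.001605
∂h/∂y = [(-50)·(+1.4) − 30·(+0.1)] / -12150 = +0.006008
Head at (395, -110) = 372.7 + (+0.001605)·(305) + (+0.006008)·(-140) = 372.35 m.
That is lower than the 372.8 m at W2, so the point is downgradient.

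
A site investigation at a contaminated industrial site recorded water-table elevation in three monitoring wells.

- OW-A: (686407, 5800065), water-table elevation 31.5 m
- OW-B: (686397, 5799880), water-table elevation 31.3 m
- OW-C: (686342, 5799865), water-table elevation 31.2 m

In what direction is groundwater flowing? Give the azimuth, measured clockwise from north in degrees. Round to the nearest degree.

Differences from OW-A: to OW-B (Δx, Δy, Δh) = (-10, -185, -0.2); to OW-C = (-65, -200, -0.3).
Solve a·Δx + b·Δy = Δh: det = (-10)·(-200) − (-65)·(-185) = -10025.
∂h/∂x = [(-0.2)·(-200) − (-0.3)·(-185)] / -10025 = +0.001546
∂h/∂y = [(-10)·(-0.3) − (-65)·(-0.2)] / -10025 = +0.0009975
Flow direction (−∇h) has components (-0.001546 E, -0.0009975 N).
Azimuth = atan2(E, N) = atan2(-0.001546, -0.0009975) = 237.2° ≈ 237°.

237°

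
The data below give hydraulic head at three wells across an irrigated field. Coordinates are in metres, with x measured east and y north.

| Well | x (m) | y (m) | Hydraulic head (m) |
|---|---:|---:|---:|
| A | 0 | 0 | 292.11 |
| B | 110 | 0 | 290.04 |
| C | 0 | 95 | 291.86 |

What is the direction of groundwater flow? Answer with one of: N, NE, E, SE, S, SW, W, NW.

∂h/∂x = (290.04 − 292.11) / (110 − 0) = -0.01882
∂h/∂y = (291.86 − 292.11) / (95 − 0) = -0.002632
Flow = −∇h = (+0.01882 east, +0.002632 north), which points east.

E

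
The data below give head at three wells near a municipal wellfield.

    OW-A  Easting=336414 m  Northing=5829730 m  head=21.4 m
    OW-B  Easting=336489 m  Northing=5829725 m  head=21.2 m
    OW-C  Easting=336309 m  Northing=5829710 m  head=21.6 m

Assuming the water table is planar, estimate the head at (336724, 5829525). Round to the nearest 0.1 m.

20.0 m

With h = a·x + b·y + c and OW-A as origin, the differences give:
  75·a + (-5)·b = -0.2
  (-105)·a + (-20)·b = +0.2
Eliminate b (×(-20) and ×(-5), subtract): -2025·a = 5.00 → a = ∂h/∂x = -0.002469
Back-substitute: b = ∂h/∂y = +0.002963.
h(336724, 5829525) = 21.4 + (-0.002469)·(310) + (+0.002963)·(-205) = 21.4 -0.765 -0.607 = 20.027 m.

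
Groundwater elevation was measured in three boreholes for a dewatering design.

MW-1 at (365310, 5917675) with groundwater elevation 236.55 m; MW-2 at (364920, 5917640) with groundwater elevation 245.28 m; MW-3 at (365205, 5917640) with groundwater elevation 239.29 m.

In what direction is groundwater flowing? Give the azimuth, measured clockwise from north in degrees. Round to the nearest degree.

Differences from MW-1: to MW-2 (Δx, Δy, Δh) = (-390, -35, +8.73); to MW-3 = (-105, -35, +2.74).
Solve a·Δx + b·Δy = Δh: det = (-390)·(-35) − (-105)·(-35) = 9975.
∂h/∂x = [(+8.73)·(-35) − (+2.74)·(-35)] / 9975 = -0.02102
∂h/∂y = [(-390)·(+2.74) − (-105)·(+8.73)] / 9975 = -0.01523
Flow direction (−∇h) has components (+0.02102 E, +0.01523 N).
Azimuth = atan2(E, N) = atan2(+0.02102, +0.01523) = 54.1° ≈ 054°.

054°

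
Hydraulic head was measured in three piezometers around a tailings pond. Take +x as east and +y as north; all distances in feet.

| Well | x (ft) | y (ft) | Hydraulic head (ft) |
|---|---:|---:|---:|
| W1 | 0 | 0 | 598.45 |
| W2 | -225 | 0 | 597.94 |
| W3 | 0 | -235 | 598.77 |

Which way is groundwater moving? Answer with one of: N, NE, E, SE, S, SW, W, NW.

NW

∂h/∂x = (597.94 − 598.45) / (-225 − 0) = +0.002267
∂h/∂y = (598.77 − 598.45) / (-235 − 0) = -0.001362
Flow = −∇h = (-0.002267 east, +0.001362 north), which points northwest.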